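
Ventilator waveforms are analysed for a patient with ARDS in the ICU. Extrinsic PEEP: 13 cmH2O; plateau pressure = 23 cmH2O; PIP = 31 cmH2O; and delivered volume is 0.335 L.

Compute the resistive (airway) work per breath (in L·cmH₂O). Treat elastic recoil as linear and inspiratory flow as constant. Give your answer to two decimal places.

2.68

With constant inspiratory flow the resistive pressure is constant at PIP − Pplat = 31 − 23 = 8.0 cmH2O, so resistive work = 8.0 × 0.335 = 2.68 L·cmH2O.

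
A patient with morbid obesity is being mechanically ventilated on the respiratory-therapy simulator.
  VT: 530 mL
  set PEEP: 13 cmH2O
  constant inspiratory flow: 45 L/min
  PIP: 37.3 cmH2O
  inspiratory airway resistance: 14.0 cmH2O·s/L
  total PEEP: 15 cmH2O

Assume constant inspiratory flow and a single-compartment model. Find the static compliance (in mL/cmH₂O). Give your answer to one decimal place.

44.9

Flow: 45 L/min ÷ 60 = 0.75 L/s.
Total PEEP = 15 cmH2O (set 13 + intrinsic 2); this is the baseline alveolar pressure.
Equation of motion (constant flow): PIP = Vt/C + R·V̇ + PEEP.
Vt/C = PIP − R·V̇ − PEEP = 37.3 − 14.0×0.75 − 15 = 37.3 − 10.5 − 15 = 11.8 cmH2O.
C = Vt / 11.8 = 530 / 11.8 = 44.915 mL/cmH2O.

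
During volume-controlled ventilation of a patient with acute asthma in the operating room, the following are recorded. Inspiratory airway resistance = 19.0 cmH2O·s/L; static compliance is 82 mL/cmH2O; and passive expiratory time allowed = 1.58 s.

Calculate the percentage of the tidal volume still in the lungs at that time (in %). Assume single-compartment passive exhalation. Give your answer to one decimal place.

36.3

τ = R × C = 19.0 × 82 mL/cmH2O = 19.0 × 0.082 L/cmH2O = 1.558 s.
Passive exhalation: V(t)/V₀ = e^(−t/τ) = e^(−1.58/1.558) = 0.3627.
Fraction remaining = 0.3627 → 36.27%.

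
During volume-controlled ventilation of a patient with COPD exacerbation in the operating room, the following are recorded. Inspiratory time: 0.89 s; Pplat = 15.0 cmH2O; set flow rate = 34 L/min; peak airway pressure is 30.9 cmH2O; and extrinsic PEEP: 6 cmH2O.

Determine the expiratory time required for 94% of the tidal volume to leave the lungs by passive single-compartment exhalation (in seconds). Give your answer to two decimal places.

Flow: 34 L/min ÷ 60 = 0.5667 L/s.
Vt = flow × Ti = 0.5667 L/s × 0.89 s × 1000 mL/L = 504.36 mL.
R = (PIP − Pplat)/V̇ = (30.9 − 15.0) / 0.5667 = 15.9/0.5667 = 28.057 cmH2O·s/L.
C = Vt/(Pplat − PEEP) = 504.36 / (15.0 − 6) = 504.36/9.0 = 56.04 mL/cmH2O.
τ = R × C = 28.057 × 0.05604 L/cmH2O = 1.572 s.
t = −τ·ln(1 − 0.94) = −1.572·ln(0.06) = 4.423 s.

4.42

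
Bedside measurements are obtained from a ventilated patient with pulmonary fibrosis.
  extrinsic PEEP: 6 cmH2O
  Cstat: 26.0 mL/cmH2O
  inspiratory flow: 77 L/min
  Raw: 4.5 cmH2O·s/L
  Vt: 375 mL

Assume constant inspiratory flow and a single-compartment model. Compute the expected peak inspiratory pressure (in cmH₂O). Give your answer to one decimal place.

Flow: 77 L/min ÷ 60 = 1.2833 L/s.
Equation of motion (constant flow): PIP = Vt/C + R·V̇ + PEEP.
PIP = 375/26.0 + 4.5×1.2833 + 6 = 14.423 + 5.775 + 6 = 26.198 cmH2O.

26.2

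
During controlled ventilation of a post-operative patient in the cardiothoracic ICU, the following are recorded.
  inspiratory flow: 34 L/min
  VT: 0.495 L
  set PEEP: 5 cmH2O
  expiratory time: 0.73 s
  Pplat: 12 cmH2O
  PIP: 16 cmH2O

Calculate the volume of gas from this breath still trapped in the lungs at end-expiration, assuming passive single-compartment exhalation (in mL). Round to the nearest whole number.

115

Flow: 34 L/min ÷ 60 = 0.5667 L/s.
R = (PIP − Pplat)/V̇ = (16 − 12) / 0.5667 = 4.0/0.5667 = 7.058 cmH2O·s/L.
C = Vt/(Pplat − PEEP) = 495.0 / (12 − 5) = 495.0/7.0 = 70.714 mL/cmH2O.
τ = R × C = 7.058 × 0.07071 L/cmH2O = 0.4991 s.
Fraction remaining = e^(−Te/τ) = e^(−0.73/0.4991) = 0.2316.
Trapped volume = 495.0 × 0.2316 = 114.64 mL.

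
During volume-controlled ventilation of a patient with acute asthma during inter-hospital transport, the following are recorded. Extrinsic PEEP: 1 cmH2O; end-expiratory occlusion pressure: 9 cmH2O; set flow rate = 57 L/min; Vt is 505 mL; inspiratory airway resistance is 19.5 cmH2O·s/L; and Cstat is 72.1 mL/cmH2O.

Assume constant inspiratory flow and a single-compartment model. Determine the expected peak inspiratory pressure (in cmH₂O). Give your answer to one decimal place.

Flow: 57 L/min ÷ 60 = 0.95 L/s.
Total PEEP = 9 cmH2O (set 1 + intrinsic 8); this is the baseline alveolar pressure.
Equation of motion (constant flow): PIP = Vt/C + R·V̇ + PEEP.
PIP = 505/72.1 + 19.5×0.95 + 9 = 7.004 + 18.525 + 9 = 34.529 cmH2O.

34.5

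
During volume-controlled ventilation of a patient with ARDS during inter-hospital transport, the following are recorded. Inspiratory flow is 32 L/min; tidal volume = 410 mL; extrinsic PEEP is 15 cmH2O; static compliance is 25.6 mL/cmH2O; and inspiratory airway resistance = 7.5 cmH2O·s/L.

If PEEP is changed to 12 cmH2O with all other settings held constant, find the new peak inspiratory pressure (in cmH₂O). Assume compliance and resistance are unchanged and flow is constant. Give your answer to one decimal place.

32.0

Flow: 32 L/min ÷ 60 = 0.5333 L/s.
PIP = Vt/C + R·V̇ + PEEP (constant-flow equation of motion).
Only the baseline term changes: ΔPIP = ΔPEEP = 12 − 15 = -3.0 cmH2O.
Original PIP = 410/25.6 + 7.5×0.5333 + 15 = 35.015 cmH2O; new PIP = 35.015 + (-3.0) = 32.015 cmH2O.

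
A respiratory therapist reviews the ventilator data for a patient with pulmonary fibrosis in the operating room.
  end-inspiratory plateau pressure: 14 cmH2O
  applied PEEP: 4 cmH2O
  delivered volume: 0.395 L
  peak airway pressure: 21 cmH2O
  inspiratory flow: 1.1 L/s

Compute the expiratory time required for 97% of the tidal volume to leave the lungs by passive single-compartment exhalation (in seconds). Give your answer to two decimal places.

0.88

R = (PIP − Pplat)/V̇ = (21 − 14) / 1.1 = 7.0/1.1 = 6.364 cmH2O·s/L.
C = Vt/(Pplat − PEEP) = 395.0 / (14 − 4) = 395.0/10.0 = 39.5 mL/cmH2O.
τ = R × C = 6.364 × 0.0395 L/cmH2O = 0.2514 s.
t = −τ·ln(1 − 0.97) = −0.2514·ln(0.03) = 0.8815 s.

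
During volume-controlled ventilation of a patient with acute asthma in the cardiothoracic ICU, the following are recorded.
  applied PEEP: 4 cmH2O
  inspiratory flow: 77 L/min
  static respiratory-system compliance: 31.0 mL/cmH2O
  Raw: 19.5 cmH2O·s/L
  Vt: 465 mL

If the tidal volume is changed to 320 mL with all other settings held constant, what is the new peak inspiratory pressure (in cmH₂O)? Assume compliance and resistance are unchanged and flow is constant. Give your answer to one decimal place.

39.3

Flow: 77 L/min ÷ 60 = 1.2833 L/s.
PIP = Vt/C + R·V̇ + PEEP (constant-flow equation of motion).
Only the elastic term changes: ΔPIP = ΔVt / C = (320 − 465) / 31.0 = -4.677 cmH2O.
Original PIP = 465/31.0 + 19.5×1.2833 + 4 = 44.024 cmH2O; new PIP = 44.024 + (-4.677) = 39.347 cmH2O.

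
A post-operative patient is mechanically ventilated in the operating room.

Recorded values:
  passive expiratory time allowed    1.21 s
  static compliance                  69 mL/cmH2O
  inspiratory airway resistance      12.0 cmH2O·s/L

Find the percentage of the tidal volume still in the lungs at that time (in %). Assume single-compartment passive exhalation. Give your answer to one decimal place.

τ = R × C = 12.0 × 69 mL/cmH2O = 12.0 × 0.069 L/cmH2O = 0.828 s.
Passive exhalation: V(t)/V₀ = e^(−t/τ) = e^(−1.21/0.828) = 0.2319.
Fraction remaining = 0.2319 → 23.19%.

23.2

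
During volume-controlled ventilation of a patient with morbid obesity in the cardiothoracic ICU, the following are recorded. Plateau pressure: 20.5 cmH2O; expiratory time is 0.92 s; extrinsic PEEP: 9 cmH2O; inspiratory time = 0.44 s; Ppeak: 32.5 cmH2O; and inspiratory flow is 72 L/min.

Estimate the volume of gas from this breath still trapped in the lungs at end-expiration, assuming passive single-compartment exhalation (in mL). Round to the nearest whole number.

71

Flow: 72 L/min ÷ 60 = 1.2 L/s.
Vt = flow × Ti = 1.2 L/s × 0.44 s × 1000 mL/L = 528.0 mL.
R = (PIP − Pplat)/V̇ = (32.5 − 20.5) / 1.2 = 12.0/1.2 = 10.0 cmH2O·s/L.
C = Vt/(Pplat − PEEP) = 528.0 / (20.5 − 9) = 528.0/11.5 = 45.913 mL/cmH2O.
τ = R × C = 10.0 × 0.04591 L/cmH2O = 0.4591 s.
Fraction remaining = e^(−Te/τ) = e^(−0.92/0.4591) = 0.1348.
Trapped volume = 528.0 × 0.1348 = 71.174 mL.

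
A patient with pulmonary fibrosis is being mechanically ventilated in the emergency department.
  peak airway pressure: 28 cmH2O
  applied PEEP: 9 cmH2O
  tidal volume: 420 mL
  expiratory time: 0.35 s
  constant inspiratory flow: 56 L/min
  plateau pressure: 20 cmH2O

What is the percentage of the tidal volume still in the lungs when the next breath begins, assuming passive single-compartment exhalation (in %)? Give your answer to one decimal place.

Flow: 56 L/min ÷ 60 = 0.9333 L/s.
R = (PIP − Pplat)/V̇ = (28 − 20) / 0.9333 = 8.0/0.9333 = 8.572 cmH2O·s/L.
C = Vt/(Pplat − PEEP) = 420.0 / (20 − 9) = 420.0/11.0 = 38.182 mL/cmH2O.
τ = R × C = 8.572 × 0.03818 L/cmH2O = 0.3273 s.
Fraction remaining at end-expiration = e^(−Te/τ) = e^(−0.35/0.3273) = 0.3432 → 34.32%.

34.3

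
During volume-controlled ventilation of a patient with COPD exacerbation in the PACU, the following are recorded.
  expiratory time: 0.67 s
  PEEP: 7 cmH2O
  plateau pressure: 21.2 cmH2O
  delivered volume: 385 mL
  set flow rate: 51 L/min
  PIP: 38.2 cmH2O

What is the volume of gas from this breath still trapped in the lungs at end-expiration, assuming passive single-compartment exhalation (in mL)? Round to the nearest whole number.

Flow: 51 L/min ÷ 60 = 0.85 L/s.
R = (PIP − Pplat)/V̇ = (38.2 − 21.2) / 0.85 = 17.0/0.85 = 20.0 cmH2O·s/L.
C = Vt/(Pplat − PEEP) = 385.0 / (21.2 − 7) = 385.0/14.2 = 27.113 mL/cmH2O.
τ = R × C = 20.0 × 0.02711 L/cmH2O = 0.5422 s.
Fraction remaining = e^(−Te/τ) = e^(−0.67/0.5422) = 0.2906.
Trapped volume = 385.0 × 0.2906 = 111.88 mL.

112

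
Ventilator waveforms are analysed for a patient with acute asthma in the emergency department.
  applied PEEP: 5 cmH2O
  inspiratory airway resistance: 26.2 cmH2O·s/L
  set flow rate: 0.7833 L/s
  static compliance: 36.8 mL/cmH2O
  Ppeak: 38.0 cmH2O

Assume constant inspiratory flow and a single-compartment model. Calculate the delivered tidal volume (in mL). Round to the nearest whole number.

Equation of motion (constant flow): PIP = Vt/C + R·V̇ + PEEP.
Vt/C = PIP − R·V̇ − PEEP = 38.0 − 20.522 − 5 = 12.478 cmH2O.
Vt = C × 12.478 = 36.8 × 12.478 = 459.19 mL.

459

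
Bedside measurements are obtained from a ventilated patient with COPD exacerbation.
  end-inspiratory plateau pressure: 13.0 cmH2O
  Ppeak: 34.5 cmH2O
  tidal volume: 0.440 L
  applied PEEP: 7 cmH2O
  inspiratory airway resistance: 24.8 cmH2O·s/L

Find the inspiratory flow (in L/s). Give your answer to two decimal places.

flow = (PIP − Pplat) / Raw = 21.5 / 24.8 = 0.8669 L/s.

0.87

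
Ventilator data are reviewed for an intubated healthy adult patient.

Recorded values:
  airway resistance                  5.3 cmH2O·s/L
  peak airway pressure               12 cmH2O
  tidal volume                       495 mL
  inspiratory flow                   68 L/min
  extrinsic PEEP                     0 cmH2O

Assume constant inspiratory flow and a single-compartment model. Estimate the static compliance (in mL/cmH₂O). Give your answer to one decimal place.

Flow: 68 L/min ÷ 60 = 1.1333 L/s.
Equation of motion (constant flow): PIP = Vt/C + R·V̇ + PEEP.
Vt/C = PIP − R·V̇ − PEEP = 12 − 5.3×1.1333 − 0 = 12 − 6.006 − 0 = 5.994 cmH2O.
C = Vt / 5.994 = 495 / 5.994 = 82.583 mL/cmH2O.

82.6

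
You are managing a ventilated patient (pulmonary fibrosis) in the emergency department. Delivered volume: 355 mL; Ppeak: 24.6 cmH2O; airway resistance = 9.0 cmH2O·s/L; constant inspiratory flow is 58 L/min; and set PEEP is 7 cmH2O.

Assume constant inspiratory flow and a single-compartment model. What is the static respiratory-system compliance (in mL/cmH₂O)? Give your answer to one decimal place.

39.9

Flow: 58 L/min ÷ 60 = 0.9667 L/s.
Equation of motion (constant flow): PIP = Vt/C + R·V̇ + PEEP.
Vt/C = PIP − R·V̇ − PEEP = 24.6 − 9.0×0.9667 − 7 = 24.6 − 8.7 − 7 = 8.9 cmH2O.
C = Vt / 8.9 = 355 / 8.9 = 39.888 mL/cmH2O.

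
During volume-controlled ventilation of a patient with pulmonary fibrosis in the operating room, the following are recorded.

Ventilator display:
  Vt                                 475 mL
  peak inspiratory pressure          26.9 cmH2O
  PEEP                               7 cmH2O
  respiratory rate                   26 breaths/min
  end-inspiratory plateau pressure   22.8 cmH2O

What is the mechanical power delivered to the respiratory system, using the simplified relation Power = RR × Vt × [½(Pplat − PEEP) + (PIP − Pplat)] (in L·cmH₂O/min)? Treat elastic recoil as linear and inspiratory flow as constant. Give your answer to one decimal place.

Per-breath work = Vt × [½(Pplat−PEEP) + (PIP−Pplat)] = 0.475 × [0.5×15.8 + 4.1] = 0.475 × 12.0 = 5.7 L·cmH2O.
Power = 26 × 5.7 = 148.2 L·cmH2O/min.

148.2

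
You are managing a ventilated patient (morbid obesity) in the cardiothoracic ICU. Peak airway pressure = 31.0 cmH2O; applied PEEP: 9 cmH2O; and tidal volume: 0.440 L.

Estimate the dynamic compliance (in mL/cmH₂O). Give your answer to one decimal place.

20.0

Dynamic compliance = Vt / (PIP − PEEP) = 440 / (31.0 − 9) = 440 / 22.0 = 20.0 mL/cmH2O.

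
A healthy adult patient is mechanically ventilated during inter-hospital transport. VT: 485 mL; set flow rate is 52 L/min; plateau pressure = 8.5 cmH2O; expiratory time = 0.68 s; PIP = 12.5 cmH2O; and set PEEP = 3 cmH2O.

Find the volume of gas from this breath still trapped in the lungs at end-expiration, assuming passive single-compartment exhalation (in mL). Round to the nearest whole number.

Flow: 52 L/min ÷ 60 = 0.8667 L/s.
R = (PIP − Pplat)/V̇ = (12.5 − 8.5) / 0.8667 = 4.0/0.8667 = 4.615 cmH2O·s/L.
C = Vt/(Pplat − PEEP) = 485.0 / (8.5 − 3) = 485.0/5.5 = 88.182 mL/cmH2O.
τ = R × C = 4.615 × 0.08818 L/cmH2O = 0.407 s.
Fraction remaining = e^(−Te/τ) = e^(−0.68/0.407) = 0.1881.
Trapped volume = 485.0 × 0.1881 = 91.229 mL.

91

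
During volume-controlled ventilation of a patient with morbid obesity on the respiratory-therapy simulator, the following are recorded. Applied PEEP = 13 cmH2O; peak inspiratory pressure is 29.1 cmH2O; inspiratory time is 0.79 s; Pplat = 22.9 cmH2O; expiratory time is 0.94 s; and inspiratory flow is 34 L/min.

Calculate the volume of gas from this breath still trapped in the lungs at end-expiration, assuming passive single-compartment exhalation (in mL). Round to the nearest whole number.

67

Flow: 34 L/min ÷ 60 = 0.5667 L/s.
Vt = flow × Ti = 0.5667 L/s × 0.79 s × 1000 mL/L = 447.69 mL.
R = (PIP − Pplat)/V̇ = (29.1 − 22.9) / 0.5667 = 6.2/0.5667 = 10.941 cmH2O·s/L.
C = Vt/(Pplat − PEEP) = 447.69 / (22.9 − 13) = 447.69/9.9 = 45.221 mL/cmH2O.
τ = R × C = 10.941 × 0.04522 L/cmH2O = 0.4948 s.
Fraction remaining = e^(−Te/τ) = e^(−0.94/0.4948) = 0.1496.
Trapped volume = 447.69 × 0.1496 = 66.974 mL.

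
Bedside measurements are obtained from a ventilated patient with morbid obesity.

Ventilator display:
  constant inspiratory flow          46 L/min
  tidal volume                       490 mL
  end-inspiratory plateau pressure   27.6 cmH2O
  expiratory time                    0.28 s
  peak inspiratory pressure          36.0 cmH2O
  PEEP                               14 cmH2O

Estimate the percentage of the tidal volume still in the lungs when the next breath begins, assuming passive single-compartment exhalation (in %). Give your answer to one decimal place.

Flow: 46 L/min ÷ 60 = 0.7667 L/s.
R = (PIP − Pplat)/V̇ = (36.0 − 27.6) / 0.7667 = 8.4/0.7667 = 10.956 cmH2O·s/L.
C = Vt/(Pplat − PEEP) = 490.0 / (27.6 − 14) = 490.0/13.6 = 36.029 mL/cmH2O.
τ = R × C = 10.956 × 0.03603 L/cmH2O = 0.3947 s.
Fraction remaining at end-expiration = e^(−Te/τ) = e^(−0.28/0.3947) = 0.4919 → 49.19%.

49.2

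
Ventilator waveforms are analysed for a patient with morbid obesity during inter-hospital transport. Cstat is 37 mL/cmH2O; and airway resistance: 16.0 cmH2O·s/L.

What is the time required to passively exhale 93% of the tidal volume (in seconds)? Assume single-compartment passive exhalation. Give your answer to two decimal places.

1.57

τ = R × C = 16.0 × 37 mL/cmH2O = 16.0 × 0.037 L/cmH2O = 0.592 s.
Exhaled fraction f = 1 − e^(−t/τ) → t = −τ·ln(1 − f) = −0.592·ln(0.07) = 1.574 s.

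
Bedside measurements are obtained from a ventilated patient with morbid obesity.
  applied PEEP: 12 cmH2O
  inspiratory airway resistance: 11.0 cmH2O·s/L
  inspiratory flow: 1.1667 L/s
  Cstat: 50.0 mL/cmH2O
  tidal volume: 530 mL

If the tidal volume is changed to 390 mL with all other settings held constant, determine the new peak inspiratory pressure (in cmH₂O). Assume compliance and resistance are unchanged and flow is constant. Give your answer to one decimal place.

PIP = Vt/C + R·V̇ + PEEP (constant-flow equation of motion).
Only the elastic term changes: ΔPIP = ΔVt / C = (390 − 530) / 50.0 = -2.8 cmH2O.
Original PIP = 530/50.0 + 11.0×1.1667 + 12 = 35.434 cmH2O; new PIP = 35.434 + (-2.8) = 32.634 cmH2O.

32.6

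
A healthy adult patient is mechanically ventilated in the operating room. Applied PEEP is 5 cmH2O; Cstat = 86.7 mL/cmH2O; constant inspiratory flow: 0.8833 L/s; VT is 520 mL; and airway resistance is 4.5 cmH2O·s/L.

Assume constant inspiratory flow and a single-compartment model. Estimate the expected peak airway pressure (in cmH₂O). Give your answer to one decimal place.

15.0

Equation of motion (constant flow): PIP = Vt/C + R·V̇ + PEEP.
PIP = 520/86.7 + 4.5×0.8833 + 5 = 5.998 + 3.975 + 5 = 14.973 cmH2O.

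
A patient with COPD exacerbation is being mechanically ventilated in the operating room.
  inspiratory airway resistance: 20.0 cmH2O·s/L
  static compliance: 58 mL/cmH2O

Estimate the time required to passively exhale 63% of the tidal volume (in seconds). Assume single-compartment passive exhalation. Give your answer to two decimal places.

1.15

τ = R × C = 20.0 × 58 mL/cmH2O = 20.0 × 0.058 L/cmH2O = 1.16 s.
Exhaled fraction f = 1 − e^(−t/τ) → t = −τ·ln(1 − f) = −1.16·ln(0.37) = 1.153 s.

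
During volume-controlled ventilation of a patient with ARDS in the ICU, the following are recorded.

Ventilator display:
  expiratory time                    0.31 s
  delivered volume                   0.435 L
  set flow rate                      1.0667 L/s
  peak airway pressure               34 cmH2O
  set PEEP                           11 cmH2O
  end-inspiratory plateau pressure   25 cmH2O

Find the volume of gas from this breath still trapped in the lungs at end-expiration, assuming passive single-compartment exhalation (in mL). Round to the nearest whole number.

133

R = (PIP − Pplat)/V̇ = (34 − 25) / 1.0667 = 9.0/1.0667 = 8.437 cmH2O·s/L.
C = Vt/(Pplat − PEEP) = 435.0 / (25 − 11) = 435.0/14.0 = 31.071 mL/cmH2O.
τ = R × C = 8.437 × 0.03107 L/cmH2O = 0.2621 s.
Fraction remaining = e^(−Te/τ) = e^(−0.31/0.2621) = 0.3064.
Trapped volume = 435.0 × 0.3064 = 133.28 mL.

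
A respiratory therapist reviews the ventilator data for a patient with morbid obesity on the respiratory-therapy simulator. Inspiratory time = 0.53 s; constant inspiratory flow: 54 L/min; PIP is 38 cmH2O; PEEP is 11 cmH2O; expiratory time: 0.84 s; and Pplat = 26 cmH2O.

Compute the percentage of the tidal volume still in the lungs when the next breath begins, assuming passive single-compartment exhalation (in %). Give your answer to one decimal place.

Flow: 54 L/min ÷ 60 = 0.9 L/s.
Vt = flow × Ti = 0.9 L/s × 0.53 s × 1000 mL/L = 477.0 mL.
R = (PIP − Pplat)/V̇ = (38 − 26) / 0.9 = 12.0/0.9 = 13.333 cmH2O·s/L.
C = Vt/(Pplat − PEEP) = 477.0 / (26 − 11) = 477.0/15.0 = 31.8 mL/cmH2O.
τ = R × C = 13.333 × 0.0318 L/cmH2O = 0.424 s.
Fraction remaining at end-expiration = e^(−Te/τ) = e^(−0.84/0.424) = 0.1379 → 13.79%.

13.8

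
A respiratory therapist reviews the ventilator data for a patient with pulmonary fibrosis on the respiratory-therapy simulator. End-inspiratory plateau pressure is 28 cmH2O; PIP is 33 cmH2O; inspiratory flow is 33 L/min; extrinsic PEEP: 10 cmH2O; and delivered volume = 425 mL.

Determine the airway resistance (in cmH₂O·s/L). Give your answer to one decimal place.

Flow: 33 L/min ÷ 60 = 0.55 L/s.
Raw = (PIP − Pplat) / flow = (33 − 28) / 0.55 = 5.0 / 0.55 = 9.091 cmH2O·s/L.

9.1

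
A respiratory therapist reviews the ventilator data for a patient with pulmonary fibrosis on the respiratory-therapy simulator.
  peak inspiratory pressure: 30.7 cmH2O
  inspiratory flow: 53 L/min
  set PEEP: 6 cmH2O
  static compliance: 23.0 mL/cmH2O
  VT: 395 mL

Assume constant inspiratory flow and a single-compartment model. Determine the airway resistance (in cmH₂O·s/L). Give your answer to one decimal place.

Flow: 53 L/min ÷ 60 = 0.8833 L/s.
Equation of motion (constant flow): PIP = Vt/C + R·V̇ + PEEP.
R·V̇ = PIP − Vt/C − PEEP = 30.7 − 395/23.0 − 6 = 30.7 − 17.174 − 6 = 7.526 cmH2O.
R = 7.526 / 0.8833 = 8.52 cmH2O·s/L.

8.5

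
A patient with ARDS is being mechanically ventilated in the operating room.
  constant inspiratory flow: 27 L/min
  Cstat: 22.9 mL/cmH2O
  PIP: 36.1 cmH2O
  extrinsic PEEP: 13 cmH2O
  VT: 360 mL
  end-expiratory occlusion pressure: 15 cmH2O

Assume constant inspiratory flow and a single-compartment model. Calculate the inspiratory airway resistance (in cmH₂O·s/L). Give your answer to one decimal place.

Flow: 27 L/min ÷ 60 = 0.45 L/s.
Total PEEP = 15 cmH2O (set 13 + intrinsic 2); this is the baseline alveolar pressure.
Equation of motion (constant flow): PIP = Vt/C + R·V̇ + PEEP.
R·V̇ = PIP − Vt/C − PEEP = 36.1 − 360/22.9 − 15 = 36.1 − 15.721 − 15 = 5.379 cmH2O.
R = 5.379 / 0.45 = 11.953 cmH2O·s/L.

12.0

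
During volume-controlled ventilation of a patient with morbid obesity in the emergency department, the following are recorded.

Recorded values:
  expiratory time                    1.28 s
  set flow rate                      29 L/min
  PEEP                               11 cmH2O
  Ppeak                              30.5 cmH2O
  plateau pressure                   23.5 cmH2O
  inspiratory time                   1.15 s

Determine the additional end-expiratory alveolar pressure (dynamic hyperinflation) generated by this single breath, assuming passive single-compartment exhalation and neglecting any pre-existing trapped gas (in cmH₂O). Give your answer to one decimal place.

Flow: 29 L/min ÷ 60 = 0.4833 L/s.
Vt = flow × Ti = 0.4833 L/s × 1.15 s × 1000 mL/L = 555.8 mL.
R = (PIP − Pplat)/V̇ = (30.5 − 23.5) / 0.4833 = 7.0/0.4833 = 14.484 cmH2O·s/L.
C = Vt/(Pplat − PEEP) = 555.8 / (23.5 − 11) = 555.8/12.5 = 44.464 mL/cmH2O.
τ = R × C = 14.484 × 0.04446 L/cmH2O = 0.644 s.
Fraction remaining = e^(−Te/τ) = e^(−1.28/0.644) = 0.137; trapped volume = 555.8 × 0.137 = 76.145 mL.
Additional alveolar pressure from trapping ≈ V_trapped / C = 76.145 / 44.464 = 1.713 cmH2O.

1.7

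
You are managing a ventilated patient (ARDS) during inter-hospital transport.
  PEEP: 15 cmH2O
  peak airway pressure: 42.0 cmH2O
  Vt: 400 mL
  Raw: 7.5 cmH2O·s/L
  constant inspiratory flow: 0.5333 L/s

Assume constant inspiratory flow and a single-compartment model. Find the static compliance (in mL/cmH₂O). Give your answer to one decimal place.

17.4

Equation of motion (constant flow): PIP = Vt/C + R·V̇ + PEEP.
Vt/C = PIP − R·V̇ − PEEP = 42.0 − 7.5×0.5333 − 15 = 42.0 − 4.0 − 15 = 23.0 cmH2O.
C = Vt / 23.0 = 400 / 23.0 = 17.391 mL/cmH2O.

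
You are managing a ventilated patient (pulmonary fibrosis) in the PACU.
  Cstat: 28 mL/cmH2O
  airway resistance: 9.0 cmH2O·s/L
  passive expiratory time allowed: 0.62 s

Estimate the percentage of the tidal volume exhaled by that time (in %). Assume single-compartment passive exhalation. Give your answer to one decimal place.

91.5

τ = R × C = 9.0 × 28 mL/cmH2O = 9.0 × 0.028 L/cmH2O = 0.252 s.
Passive exhalation: V(t)/V₀ = e^(−t/τ) = e^(−0.62/0.252) = 0.08541.
Fraction exhaled = 1 − 0.08541 = 0.9146 → 91.46%.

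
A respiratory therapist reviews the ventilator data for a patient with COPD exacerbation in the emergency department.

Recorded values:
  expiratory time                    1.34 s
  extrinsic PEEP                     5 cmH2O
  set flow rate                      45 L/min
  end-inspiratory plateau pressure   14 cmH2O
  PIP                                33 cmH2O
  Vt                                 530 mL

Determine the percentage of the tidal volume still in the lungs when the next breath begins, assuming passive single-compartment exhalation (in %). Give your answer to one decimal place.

Flow: 45 L/min ÷ 60 = 0.75 L/s.
R = (PIP − Pplat)/V̇ = (33 − 14) / 0.75 = 19.0/0.75 = 25.333 cmH2O·s/L.
C = Vt/(Pplat − PEEP) = 530.0 / (14 − 5) = 530.0/9.0 = 58.889 mL/cmH2O.
τ = R × C = 25.333 × 0.05889 L/cmH2O = 1.492 s.
Fraction remaining at end-expiration = e^(−Te/τ) = e^(−1.34/1.492) = 0.4073 → 40.73%.

40.7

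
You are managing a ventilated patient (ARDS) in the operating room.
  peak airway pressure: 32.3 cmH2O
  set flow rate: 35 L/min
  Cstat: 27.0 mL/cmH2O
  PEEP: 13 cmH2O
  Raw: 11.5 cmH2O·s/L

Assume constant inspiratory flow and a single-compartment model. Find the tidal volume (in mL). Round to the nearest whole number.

Flow: 35 L/min ÷ 60 = 0.5833 L/s.
Equation of motion (constant flow): PIP = Vt/C + R·V̇ + PEEP.
Vt/C = PIP − R·V̇ − PEEP = 32.3 − 6.708 − 13 = 12.592 cmH2O.
Vt = C × 12.592 = 27.0 × 12.592 = 339.98 mL.

340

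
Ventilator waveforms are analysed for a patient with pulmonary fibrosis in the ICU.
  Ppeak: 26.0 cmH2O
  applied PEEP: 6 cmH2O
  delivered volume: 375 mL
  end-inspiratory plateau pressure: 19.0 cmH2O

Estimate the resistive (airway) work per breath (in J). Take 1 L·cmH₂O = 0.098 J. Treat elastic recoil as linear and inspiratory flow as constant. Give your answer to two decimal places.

0.26

With constant inspiratory flow the resistive pressure is constant at PIP − Pplat = 26.0 − 19.0 = 7.0 cmH2O, so resistive work = 7.0 × 0.375 = 2.625 L·cmH2O.
× 0.098 J/(L·cmH2O) → 0.2573 J.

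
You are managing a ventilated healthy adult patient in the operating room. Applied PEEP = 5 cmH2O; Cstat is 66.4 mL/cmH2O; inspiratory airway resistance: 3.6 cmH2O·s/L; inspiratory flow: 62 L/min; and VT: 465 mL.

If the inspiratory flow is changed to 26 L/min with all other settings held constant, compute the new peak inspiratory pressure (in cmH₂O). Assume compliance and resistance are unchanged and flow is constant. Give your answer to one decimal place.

13.6

Flow: 62 L/min ÷ 60 = 1.0333 L/s.
New flow: 26 L/min ÷ 60 = 0.4333 L/s.
PIP = Vt/C + R·V̇ + PEEP (constant-flow equation of motion).
Only the resistive term changes: ΔPIP = R × ΔV̇ = 3.6 × (0.4333 − 1.0333) = 3.6 × -0.6 = -2.16 cmH2O.
Original PIP = 465/66.4 + 3.6×1.0333 + 5 = 15.723 cmH2O; new PIP = 15.723 + (-2.16) = 13.563 cmH2O.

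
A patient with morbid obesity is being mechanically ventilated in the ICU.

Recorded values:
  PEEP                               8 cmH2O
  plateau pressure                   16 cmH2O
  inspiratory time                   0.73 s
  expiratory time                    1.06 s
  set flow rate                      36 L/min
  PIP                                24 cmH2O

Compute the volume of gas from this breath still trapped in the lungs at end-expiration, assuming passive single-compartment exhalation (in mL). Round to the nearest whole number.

103

Flow: 36 L/min ÷ 60 = 0.6 L/s.
Vt = flow × Ti = 0.6 L/s × 0.73 s × 1000 mL/L = 438.0 mL.
R = (PIP − Pplat)/V̇ = (24 − 16) / 0.6 = 8.0/0.6 = 13.333 cmH2O·s/L.
C = Vt/(Pplat − PEEP) = 438.0 / (16 − 8) = 438.0/8.0 = 54.75 mL/cmH2O.
τ = R × C = 13.333 × 0.05475 L/cmH2O = 0.73 s.
Fraction remaining = e^(−Te/τ) = e^(−1.06/0.73) = 0.2341.
Trapped volume = 438.0 × 0.2341 = 102.54 mL.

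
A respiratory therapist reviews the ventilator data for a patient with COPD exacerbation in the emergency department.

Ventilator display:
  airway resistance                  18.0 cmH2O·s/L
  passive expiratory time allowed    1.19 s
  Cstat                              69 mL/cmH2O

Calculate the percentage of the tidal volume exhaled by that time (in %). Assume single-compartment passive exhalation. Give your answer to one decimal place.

61.6

τ = R × C = 18.0 × 69 mL/cmH2O = 18.0 × 0.069 L/cmH2O = 1.242 s.
Passive exhalation: V(t)/V₀ = e^(−t/τ) = e^(−1.19/1.242) = 0.3836.
Fraction exhaled = 1 − 0.3836 = 0.6164 → 61.64%.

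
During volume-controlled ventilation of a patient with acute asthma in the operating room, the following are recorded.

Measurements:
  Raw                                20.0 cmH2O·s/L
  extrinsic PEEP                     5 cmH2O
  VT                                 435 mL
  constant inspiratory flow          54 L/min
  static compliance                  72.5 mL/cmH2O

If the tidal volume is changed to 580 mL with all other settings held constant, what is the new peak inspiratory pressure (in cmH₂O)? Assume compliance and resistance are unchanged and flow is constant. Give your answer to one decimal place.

Flow: 54 L/min ÷ 60 = 0.9 L/s.
PIP = Vt/C + R·V̇ + PEEP (constant-flow equation of motion).
Only the elastic term changes: ΔPIP = ΔVt / C = (580 − 435) / 72.5 = 2.0 cmH2O.
Original PIP = 435/72.5 + 20.0×0.9 + 5 = 29.0 cmH2O; new PIP = 29.0 + (2.0) = 31.0 cmH2O.

31.0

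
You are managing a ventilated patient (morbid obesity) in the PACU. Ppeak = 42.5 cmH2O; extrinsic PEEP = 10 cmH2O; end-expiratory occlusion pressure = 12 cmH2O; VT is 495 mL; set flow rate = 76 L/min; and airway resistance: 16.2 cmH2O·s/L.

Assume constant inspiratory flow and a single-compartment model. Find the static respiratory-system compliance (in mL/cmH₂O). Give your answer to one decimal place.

49.6

Flow: 76 L/min ÷ 60 = 1.2667 L/s.
Total PEEP = 12 cmH2O (set 10 + intrinsic 2); this is the baseline alveolar pressure.
Equation of motion (constant flow): PIP = Vt/C + R·V̇ + PEEP.
Vt/C = PIP − R·V̇ − PEEP = 42.5 − 16.2×1.2667 − 12 = 42.5 − 20.521 − 12 = 9.979 cmH2O.
C = Vt / 9.979 = 495 / 9.979 = 49.604 mL/cmH2O.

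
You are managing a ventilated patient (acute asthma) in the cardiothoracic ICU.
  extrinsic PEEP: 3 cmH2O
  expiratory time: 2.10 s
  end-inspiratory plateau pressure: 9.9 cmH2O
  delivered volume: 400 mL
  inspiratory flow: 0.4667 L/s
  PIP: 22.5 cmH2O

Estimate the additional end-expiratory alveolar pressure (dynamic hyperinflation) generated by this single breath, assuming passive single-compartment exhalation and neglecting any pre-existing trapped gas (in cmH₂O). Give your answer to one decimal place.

R = (PIP − Pplat)/V̇ = (22.5 − 9.9) / 0.4667 = 12.6/0.4667 = 26.998 cmH2O·s/L.
C = Vt/(Pplat − PEEP) = 400.0 / (9.9 − 3) = 400.0/6.9 = 57.971 mL/cmH2O.
τ = R × C = 26.998 × 0.05797 L/cmH2O = 1.565 s.
Fraction remaining = e^(−Te/τ) = e^(−2.10/1.565) = 0.2614; trapped volume = 400.0 × 0.2614 = 104.56 mL.
Additional alveolar pressure from trapping ≈ V_trapped / C = 104.56 / 57.971 = 1.804 cmH2O.

1.8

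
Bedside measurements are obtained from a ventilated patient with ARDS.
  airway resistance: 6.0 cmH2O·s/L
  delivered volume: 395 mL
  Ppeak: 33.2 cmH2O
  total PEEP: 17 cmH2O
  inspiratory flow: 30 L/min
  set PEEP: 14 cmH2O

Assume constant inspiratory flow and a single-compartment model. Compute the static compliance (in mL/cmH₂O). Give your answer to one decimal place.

29.9

Flow: 30 L/min ÷ 60 = 0.5 L/s.
Total PEEP = 17 cmH2O (set 14 + intrinsic 3); this is the baseline alveolar pressure.
Equation of motion (constant flow): PIP = Vt/C + R·V̇ + PEEP.
Vt/C = PIP − R·V̇ − PEEP = 33.2 − 6.0×0.5 − 17 = 33.2 − 3.0 − 17 = 13.2 cmH2O.
C = Vt / 13.2 = 395 / 13.2 = 29.924 mL/cmH2O.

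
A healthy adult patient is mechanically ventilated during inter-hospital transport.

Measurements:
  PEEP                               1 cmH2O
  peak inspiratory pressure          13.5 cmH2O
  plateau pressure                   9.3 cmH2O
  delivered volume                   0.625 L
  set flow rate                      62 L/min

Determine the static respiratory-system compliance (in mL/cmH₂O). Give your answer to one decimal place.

Cstat = Vt / (Pplat − PEEP) = 625 / (9.3 − 1) = 625 / 8.3 = 75.301 mL/cmH2O.

75.3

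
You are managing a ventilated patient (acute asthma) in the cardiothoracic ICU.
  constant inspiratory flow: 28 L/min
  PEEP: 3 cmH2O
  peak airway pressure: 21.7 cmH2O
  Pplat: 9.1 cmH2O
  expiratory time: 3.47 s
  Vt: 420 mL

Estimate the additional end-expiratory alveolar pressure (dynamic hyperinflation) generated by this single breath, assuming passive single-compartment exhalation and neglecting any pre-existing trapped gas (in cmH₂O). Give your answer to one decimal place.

Flow: 28 L/min ÷ 60 = 0.4667 L/s.
R = (PIP − Pplat)/V̇ = (21.7 − 9.1) / 0.4667 = 12.6/0.4667 = 26.998 cmH2O·s/L.
C = Vt/(Pplat − PEEP) = 420.0 / (9.1 − 3) = 420.0/6.1 = 68.852 mL/cmH2O.
τ = R × C = 26.998 × 0.06885 L/cmH2O = 1.859 s.
Fraction remaining = e^(−Te/τ) = e^(−3.47/1.859) = 0.1546; trapped volume = 420.0 × 0.1546 = 64.932 mL.
Additional alveolar pressure from trapping ≈ V_trapped / C = 64.932 / 68.852 = 0.9431 cmH2O.

0.9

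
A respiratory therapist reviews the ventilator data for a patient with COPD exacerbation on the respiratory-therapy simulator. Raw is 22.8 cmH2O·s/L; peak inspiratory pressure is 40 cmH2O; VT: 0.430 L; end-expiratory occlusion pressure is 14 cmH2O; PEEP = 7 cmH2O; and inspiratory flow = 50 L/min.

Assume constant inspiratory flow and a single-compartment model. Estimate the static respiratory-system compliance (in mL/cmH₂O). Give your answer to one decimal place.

Flow: 50 L/min ÷ 60 = 0.8333 L/s.
Total PEEP = 14 cmH2O (set 7 + intrinsic 7); this is the baseline alveolar pressure.
Equation of motion (constant flow): PIP = Vt/C + R·V̇ + PEEP.
Vt/C = PIP − R·V̇ − PEEP = 40 − 22.8×0.8333 − 14 = 40 − 18.999 − 14 = 7.001 cmH2O.
C = Vt / 7.001 = 430 / 7.001 = 61.42 mL/cmH2O.

61.4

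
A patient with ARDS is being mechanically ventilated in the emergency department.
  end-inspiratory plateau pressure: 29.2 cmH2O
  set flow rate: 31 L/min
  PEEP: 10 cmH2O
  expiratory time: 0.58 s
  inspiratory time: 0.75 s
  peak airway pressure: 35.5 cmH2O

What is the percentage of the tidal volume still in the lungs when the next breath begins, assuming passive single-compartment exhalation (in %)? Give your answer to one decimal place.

9.5

Flow: 31 L/min ÷ 60 = 0.5167 L/s.
Vt = flow × Ti = 0.5167 L/s × 0.75 s × 1000 mL/L = 387.53 mL.
R = (PIP − Pplat)/V̇ = (35.5 − 29.2) / 0.5167 = 6.3/0.5167 = 12.193 cmH2O·s/L.
C = Vt/(Pplat − PEEP) = 387.53 / (29.2 − 10) = 387.53/19.2 = 20.184 mL/cmH2O.
τ = R × C = 12.193 × 0.02018 L/cmH2O = 0.2461 s.
Fraction remaining at end-expiration = e^(−Te/τ) = e^(−0.58/0.2461) = 0.09473 → 9.473%.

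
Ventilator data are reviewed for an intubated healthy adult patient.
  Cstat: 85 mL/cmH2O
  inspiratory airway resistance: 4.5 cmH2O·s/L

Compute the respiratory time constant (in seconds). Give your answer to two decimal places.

0.38

τ = R × C = 4.5 × 85 mL/cmH2O = 4.5 × 0.085 L/cmH2O = 0.3825 s.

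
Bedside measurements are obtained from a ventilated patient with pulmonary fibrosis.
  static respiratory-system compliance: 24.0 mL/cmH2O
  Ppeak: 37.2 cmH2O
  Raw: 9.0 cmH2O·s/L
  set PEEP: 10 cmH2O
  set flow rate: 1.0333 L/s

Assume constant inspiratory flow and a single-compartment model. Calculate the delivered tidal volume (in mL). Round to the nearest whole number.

Equation of motion (constant flow): PIP = Vt/C + R·V̇ + PEEP.
Vt/C = PIP − R·V̇ − PEEP = 37.2 − 9.3 − 10 = 17.9 cmH2O.
Vt = C × 17.9 = 24.0 × 17.9 = 429.6 mL.

430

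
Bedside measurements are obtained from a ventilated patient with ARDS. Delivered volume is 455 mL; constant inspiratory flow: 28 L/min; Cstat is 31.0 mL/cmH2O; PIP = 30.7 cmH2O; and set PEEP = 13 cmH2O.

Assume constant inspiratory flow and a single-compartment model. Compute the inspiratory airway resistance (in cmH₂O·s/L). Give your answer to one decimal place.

Flow: 28 L/min ÷ 60 = 0.4667 L/s.
Equation of motion (constant flow): PIP = Vt/C + R·V̇ + PEEP.
R·V̇ = PIP − Vt/C − PEEP = 30.7 − 455/31.0 − 13 = 30.7 − 14.677 − 13 = 3.023 cmH2O.
R = 3.023 / 0.4667 = 6.477 cmH2O·s/L.

6.5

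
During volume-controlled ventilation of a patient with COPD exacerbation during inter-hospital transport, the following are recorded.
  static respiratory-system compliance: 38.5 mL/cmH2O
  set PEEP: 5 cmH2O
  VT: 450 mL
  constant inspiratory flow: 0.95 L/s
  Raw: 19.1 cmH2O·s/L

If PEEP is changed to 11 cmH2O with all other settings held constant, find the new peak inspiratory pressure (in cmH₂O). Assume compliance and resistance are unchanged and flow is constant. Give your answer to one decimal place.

40.8

PIP = Vt/C + R·V̇ + PEEP (constant-flow equation of motion).
Only the baseline term changes: ΔPIP = ΔPEEP = 11 − 5 = 6.0 cmH2O.
Original PIP = 450/38.5 + 19.1×0.95 + 5 = 34.833 cmH2O; new PIP = 34.833 + (6.0) = 40.833 cmH2O.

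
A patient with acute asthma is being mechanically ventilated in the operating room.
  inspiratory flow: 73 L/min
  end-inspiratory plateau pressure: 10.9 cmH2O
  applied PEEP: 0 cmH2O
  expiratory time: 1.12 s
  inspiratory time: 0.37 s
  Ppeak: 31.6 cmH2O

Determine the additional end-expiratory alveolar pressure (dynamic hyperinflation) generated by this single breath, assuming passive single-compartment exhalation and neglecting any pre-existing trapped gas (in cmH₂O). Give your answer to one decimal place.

2.2

Flow: 73 L/min ÷ 60 = 1.2167 L/s.
Vt = flow × Ti = 1.2167 L/s × 0.37 s × 1000 mL/L = 450.18 mL.
R = (PIP − Pplat)/V̇ = (31.6 − 10.9) / 1.2167 = 20.7/1.2167 = 17.013 cmH2O·s/L.
C = Vt/(Pplat − PEEP) = 450.18 / (10.9 − 0) = 450.18/10.9 = 41.301 mL/cmH2O.
τ = R × C = 17.013 × 0.0413 L/cmH2O = 0.7026 s.
Fraction remaining = e^(−Te/τ) = e^(−1.12/0.7026) = 0.2031; trapped volume = 450.18 × 0.2031 = 91.432 mL.
Additional alveolar pressure from trapping ≈ V_trapped / C = 91.432 / 41.301 = 2.214 cmH2O.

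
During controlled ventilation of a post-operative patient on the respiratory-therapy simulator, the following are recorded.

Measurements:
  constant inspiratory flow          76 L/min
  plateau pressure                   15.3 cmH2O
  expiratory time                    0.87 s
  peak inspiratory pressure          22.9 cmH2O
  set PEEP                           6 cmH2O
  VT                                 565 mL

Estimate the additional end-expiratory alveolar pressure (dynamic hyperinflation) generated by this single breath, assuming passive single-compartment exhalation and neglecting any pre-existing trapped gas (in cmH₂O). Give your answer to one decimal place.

Flow: 76 L/min ÷ 60 = 1.2667 L/s.
R = (PIP − Pplat)/V̇ = (22.9 − 15.3) / 1.2667 = 7.6/1.2667 = 6.0 cmH2O·s/L.
C = Vt/(Pplat − PEEP) = 565.0 / (15.3 − 6) = 565.0/9.3 = 60.753 mL/cmH2O.
τ = R × C = 6.0 × 0.06075 L/cmH2O = 0.3645 s.
Fraction remaining = e^(−Te/τ) = e^(−0.87/0.3645) = 0.09192; trapped volume = 565.0 × 0.09192 = 51.935 mL.
Additional alveolar pressure from trapping ≈ V_trapped / C = 51.935 / 60.753 = 0.8549 cmH2O.

0.9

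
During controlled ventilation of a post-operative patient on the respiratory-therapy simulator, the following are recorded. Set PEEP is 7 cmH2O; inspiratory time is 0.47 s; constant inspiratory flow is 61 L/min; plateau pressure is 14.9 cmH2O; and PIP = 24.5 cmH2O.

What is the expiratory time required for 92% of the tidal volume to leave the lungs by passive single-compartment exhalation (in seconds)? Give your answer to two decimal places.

1.44

Flow: 61 L/min ÷ 60 = 1.0167 L/s.
Vt = flow × Ti = 1.0167 L/s × 0.47 s × 1000 mL/L = 477.85 mL.
R = (PIP − Pplat)/V̇ = (24.5 − 14.9) / 1.0167 = 9.6/1.0167 = 9.442 cmH2O·s/L.
C = Vt/(Pplat − PEEP) = 477.85 / (14.9 − 7) = 477.85/7.9 = 60.487 mL/cmH2O.
τ = R × C = 9.442 × 0.06049 L/cmH2O = 0.5711 s.
t = −τ·ln(1 − 0.92) = −0.5711·ln(0.08) = 1.442 s.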